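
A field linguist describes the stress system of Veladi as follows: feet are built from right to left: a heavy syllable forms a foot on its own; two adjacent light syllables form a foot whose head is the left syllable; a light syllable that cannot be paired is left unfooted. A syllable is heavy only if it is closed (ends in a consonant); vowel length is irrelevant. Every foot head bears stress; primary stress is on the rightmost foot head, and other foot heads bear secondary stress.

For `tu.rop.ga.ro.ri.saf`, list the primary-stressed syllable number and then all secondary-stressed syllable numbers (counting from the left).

Weights: 1 tu L, 2 rop H, 3 ga L, 4 ro L, 5 ri L, 6 saf H.
Parse right to left (heavy = foot alone; LL = one foot; stranded L unfooted): tu (ˈrop) ga (ˈro.ri) (ˈsaf).
Foot heads: 2, 4, 6.
Primary stress on the rightmost head = syllable 6.
Secondary stress on 2, 4: tu.ˌrop.ga.ˌro.ri.ˈsaf.

primary 6, secondary 2, 4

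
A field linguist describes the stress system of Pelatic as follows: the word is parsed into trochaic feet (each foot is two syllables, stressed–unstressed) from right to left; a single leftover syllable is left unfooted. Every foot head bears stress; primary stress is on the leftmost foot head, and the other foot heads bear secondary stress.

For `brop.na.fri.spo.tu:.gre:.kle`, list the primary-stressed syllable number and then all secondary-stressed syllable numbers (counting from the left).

primary 2, secondary 4, 6

Parse right to left into trochaic (ˈσσ) feet: brop (ˈna.fri) (ˈspo.tu:) (ˈgre:.kle). Syllable 1 is left unfooted.
Foot heads (stressed positions): 2, 4, 6.
End Rule Leftmost: primary stress on the leftmost head = syllable 2.
Secondary stress on 4, 6: brop.ˈna.fri.ˌspo.tu:.ˌgre:.kle.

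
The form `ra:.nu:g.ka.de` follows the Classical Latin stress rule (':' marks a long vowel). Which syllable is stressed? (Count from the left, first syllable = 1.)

Classical Latin: stress the penult if heavy (long vowel or closed), else the antepenult.
Weights: 2 nu:g H, 3 ka L, 4 de L.
The penult (syllable 3, ka) is light, so stress falls on the antepenult (syllable 2, nu:g).
Stress on syllable 2: ra:.ˈnu:g.ka.de.

2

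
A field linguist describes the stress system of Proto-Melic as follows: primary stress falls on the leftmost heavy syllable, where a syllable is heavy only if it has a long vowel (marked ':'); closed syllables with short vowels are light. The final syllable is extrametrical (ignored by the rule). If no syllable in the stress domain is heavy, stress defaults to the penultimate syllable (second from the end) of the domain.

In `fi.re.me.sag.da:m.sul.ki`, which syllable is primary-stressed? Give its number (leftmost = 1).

The final syllable (7, ki) is extrametrical; the stress domain is syllables 1–6.
Weights: 1 fi L, 2 re L, 3 me L, 4 sag L, 5 da:m H, 6 sul L.
Heavy syllables in the domain: 5. The leftmost is syllable 5 (da:m).
Primary stress: syllable 5 → fi.re.me.sag.ˈda:m.sul.ki.

5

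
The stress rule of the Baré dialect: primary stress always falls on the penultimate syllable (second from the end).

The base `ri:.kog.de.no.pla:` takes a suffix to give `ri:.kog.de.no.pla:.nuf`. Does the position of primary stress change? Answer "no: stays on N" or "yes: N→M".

Base `ri:.kog.de.no.pla:` (5 syllables):
  The word has 5 syllables; the penultimate syllable (second from the end) is syllable 4 (no).
  → primary stress on syllable 4.
Suffixed `ri:.kog.de.no.pla:.nuf` (6 syllables):
  The word has 6 syllables; the penultimate syllable (second from the end) is syllable 5 (pla:).
  → primary stress on syllable 5.

yes: 4→5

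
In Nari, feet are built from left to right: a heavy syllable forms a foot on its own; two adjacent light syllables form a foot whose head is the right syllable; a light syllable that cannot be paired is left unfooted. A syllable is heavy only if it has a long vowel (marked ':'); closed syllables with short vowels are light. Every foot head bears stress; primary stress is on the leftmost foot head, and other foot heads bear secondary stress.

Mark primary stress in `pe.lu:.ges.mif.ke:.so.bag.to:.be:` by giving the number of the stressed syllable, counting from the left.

2

Weights: 1 pe L, 2 lu: H, 3 ges L, 4 mif L, 5 ke: H, 6 so L, 7 bag L, 8 to: H, 9 be: H.
Parse left to right (heavy = foot alone; LL = one foot; stranded L unfooted): pe (ˈlu:) (ges.ˈmif) (ˈke:) (so.ˈbag) (ˈto:) (ˈbe:).
Foot heads: 2, 4, 5, 7, 8, 9.
Primary stress on the leftmost head = syllable 2.
Primary stress: syllable 2 → pe.ˈlu:.ges.mif.ke:.so.bag.to:.be:.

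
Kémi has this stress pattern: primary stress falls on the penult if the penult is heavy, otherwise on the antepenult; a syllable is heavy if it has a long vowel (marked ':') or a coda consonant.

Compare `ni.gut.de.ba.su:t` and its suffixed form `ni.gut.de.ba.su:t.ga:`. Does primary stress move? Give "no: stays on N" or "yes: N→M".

yes: 3→5

Base `ni.gut.de.ba.su:t` (5 syllables):
  Weights: 3 de L, 4 ba L, 5 su:t H.
  The penult (syllable 4, ba) is light, so stress falls on the antepenult (syllable 3, de).
  → primary stress on syllable 3.
Suffixed `ni.gut.de.ba.su:t.ga:` (6 syllables):
  Weights: 4 ba L, 5 su:t H, 6 ga: H.
  The penult (syllable 5, su:t) is heavy, so it takes stress.
  → primary stress on syllable 5.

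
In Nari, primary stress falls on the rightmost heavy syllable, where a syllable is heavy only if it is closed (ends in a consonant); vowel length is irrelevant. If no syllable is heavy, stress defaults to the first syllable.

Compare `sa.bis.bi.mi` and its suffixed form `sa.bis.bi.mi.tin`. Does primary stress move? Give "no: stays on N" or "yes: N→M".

yes: 2→5

Base `sa.bis.bi.mi` (4 syllables):
  Weights: 1 sa L, 2 bis H, 3 bi L, 4 mi L.
  Heavy syllables in the domain: 2. The rightmost is syllable 2 (bis).
  → primary stress on syllable 2.
Suffixed `sa.bis.bi.mi.tin` (5 syllables):
  Weights: 1 sa L, 2 bis H, 3 bi L, 4 mi L, 5 tin H.
  Heavy syllables in the domain: 2, 5. The rightmost is syllable 5 (tin).
  → primary stress on syllable 5.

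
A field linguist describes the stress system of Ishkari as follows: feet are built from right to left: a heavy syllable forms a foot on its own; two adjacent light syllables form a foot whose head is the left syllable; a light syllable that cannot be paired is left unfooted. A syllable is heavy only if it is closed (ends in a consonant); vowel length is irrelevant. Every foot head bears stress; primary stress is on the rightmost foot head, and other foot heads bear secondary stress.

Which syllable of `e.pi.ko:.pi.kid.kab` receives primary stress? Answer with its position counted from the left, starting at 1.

Weights: 1 e L, 2 pi L, 3 ko: L, 4 pi L, 5 kid H, 6 kab H.
Parse right to left (heavy = foot alone; LL = one foot; stranded L unfooted): (ˈe.pi) (ˈko:.pi) (ˈkid) (ˈkab).
Foot heads: 1, 3, 5, 6.
Primary stress on the rightmost head = syllable 6.
Primary stress: syllable 6 → e.pi.ko:.pi.kid.ˈkab.

6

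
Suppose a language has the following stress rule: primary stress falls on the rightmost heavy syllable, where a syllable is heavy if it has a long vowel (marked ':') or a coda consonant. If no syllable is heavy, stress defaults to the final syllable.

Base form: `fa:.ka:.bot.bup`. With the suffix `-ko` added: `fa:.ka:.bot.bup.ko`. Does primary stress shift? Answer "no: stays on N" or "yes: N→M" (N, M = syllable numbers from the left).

Base `fa:.ka:.bot.bup` (4 syllables):
  Weights: 1 fa: H, 2 ka: H, 3 bot H, 4 bup H.
  Heavy syllables in the domain: 1, 2, 3, 4. The rightmost is syllable 4 (bup).
  → primary stress on syllable 4.
Suffixed `fa:.ka:.bot.bup.ko` (5 syllables):
  Weights: 1 fa: H, 2 ka: H, 3 bot H, 4 bup H, 5 ko L.
  Heavy syllables in the domain: 1, 2, 3, 4. The rightmost is syllable 4 (bup).
  → primary stress on syllable 4.

no: stays on 4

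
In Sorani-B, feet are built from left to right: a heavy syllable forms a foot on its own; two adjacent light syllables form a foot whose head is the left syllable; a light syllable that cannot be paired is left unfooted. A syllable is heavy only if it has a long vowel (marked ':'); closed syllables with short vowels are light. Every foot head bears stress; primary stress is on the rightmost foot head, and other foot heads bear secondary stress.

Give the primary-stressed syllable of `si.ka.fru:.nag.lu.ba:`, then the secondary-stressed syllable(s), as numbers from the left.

Weights: 1 si L, 2 ka L, 3 fru: H, 4 nag L, 5 lu L, 6 ba: H.
Parse left to right (heavy = foot alone; LL = one foot; stranded L unfooted): (ˈsi.ka) (ˈfru:) (ˈnag.lu) (ˈba:).
Foot heads: 1, 3, 4, 6.
Primary stress on the rightmost head = syllable 6.
Secondary stress on 1, 3, 4: ˌsi.ka.ˌfru:.ˌnag.lu.ˈba:.

primary 6, secondary 1, 3, 4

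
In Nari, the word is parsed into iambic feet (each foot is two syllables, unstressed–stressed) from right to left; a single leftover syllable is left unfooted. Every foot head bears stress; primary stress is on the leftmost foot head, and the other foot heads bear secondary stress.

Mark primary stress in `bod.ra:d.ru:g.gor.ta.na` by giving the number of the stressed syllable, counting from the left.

2

Parse right to left into iambic (σˈσ) feet: (bod.ˈra:d) (ru:g.ˈgor) (ta.ˈna).
Foot heads (stressed positions): 2, 4, 6.
End Rule Leftmost: primary stress on the leftmost head = syllable 2.
Primary stress: syllable 2 → bod.ˈra:d.ru:g.gor.ta.na.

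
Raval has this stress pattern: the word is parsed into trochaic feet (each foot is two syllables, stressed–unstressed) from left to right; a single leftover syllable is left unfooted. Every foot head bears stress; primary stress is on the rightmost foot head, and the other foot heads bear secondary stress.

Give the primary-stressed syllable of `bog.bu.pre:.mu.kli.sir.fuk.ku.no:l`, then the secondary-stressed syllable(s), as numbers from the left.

primary 7, secondary 1, 3, 5

Parse left to right into trochaic (ˈσσ) feet: (ˈbog.bu) (ˈpre:.mu) (ˈkli.sir) (ˈfuk.ku) no:l. Syllable 9 is left unfooted.
Foot heads (stressed positions): 1, 3, 5, 7.
End Rule Rightmost: primary stress on the rightmost head = syllable 7.
Secondary stress on 1, 3, 5: ˌbog.bu.ˌpre:.mu.ˌkli.sir.ˈfuk.ku.no:l.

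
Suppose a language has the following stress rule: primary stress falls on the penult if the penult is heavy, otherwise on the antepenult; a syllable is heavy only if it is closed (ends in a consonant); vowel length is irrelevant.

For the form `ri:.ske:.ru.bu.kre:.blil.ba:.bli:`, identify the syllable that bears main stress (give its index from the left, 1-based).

Weights: 6 blil H, 7 ba: L, 8 bli: L.
The penult (syllable 7, ba:) is light, so stress falls on the antepenult (syllable 6, blil).
Primary stress: syllable 6 → ri:.ske:.ru.bu.kre:.ˈblil.ba:.bli:.

6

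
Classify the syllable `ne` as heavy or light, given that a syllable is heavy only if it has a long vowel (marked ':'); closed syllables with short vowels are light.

`ne`: short vowel, open (no coda). Short vowel → light.

light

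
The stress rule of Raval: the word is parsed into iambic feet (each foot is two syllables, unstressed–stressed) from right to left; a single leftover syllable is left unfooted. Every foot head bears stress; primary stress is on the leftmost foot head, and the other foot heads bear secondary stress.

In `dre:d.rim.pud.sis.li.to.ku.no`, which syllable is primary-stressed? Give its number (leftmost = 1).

Parse right to left into iambic (σˈσ) feet: (dre:d.ˈrim) (pud.ˈsis) (li.ˈto) (ku.ˈno).
Foot heads (stressed positions): 2, 4, 6, 8.
End Rule Leftmost: primary stress on the leftmost head = syllable 2.
Primary stress: syllable 2 → dre:d.ˈrim.pud.sis.li.to.ku.no.

2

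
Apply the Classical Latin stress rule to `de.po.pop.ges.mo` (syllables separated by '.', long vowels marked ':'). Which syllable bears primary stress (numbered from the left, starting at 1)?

4

Classical Latin: stress the penult if heavy (long vowel or closed), else the antepenult.
Weights: 3 pop H, 4 ges H, 5 mo L.
The penult (syllable 4, ges) is heavy, so it takes stress.
Stress on syllable 4: de.po.pop.ˈges.mo.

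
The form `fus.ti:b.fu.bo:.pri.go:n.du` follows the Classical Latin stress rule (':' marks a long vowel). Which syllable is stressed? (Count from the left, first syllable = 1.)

Classical Latin: stress the penult if heavy (long vowel or closed), else the antepenult.
Weights: 5 pri L, 6 go:n H, 7 du L.
The penult (syllable 6, go:n) is heavy, so it takes stress.
Stress on syllable 6: fus.ti:b.fu.bo:.pri.ˈgo:n.du.

6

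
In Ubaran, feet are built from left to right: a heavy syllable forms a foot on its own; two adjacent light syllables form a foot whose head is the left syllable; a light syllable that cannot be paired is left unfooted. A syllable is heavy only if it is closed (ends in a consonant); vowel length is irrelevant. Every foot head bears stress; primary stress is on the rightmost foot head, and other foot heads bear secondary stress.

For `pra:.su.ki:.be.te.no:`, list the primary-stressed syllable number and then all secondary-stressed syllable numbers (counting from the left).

primary 5, secondary 1, 3

Weights: 1 pra: L, 2 su L, 3 ki: L, 4 be L, 5 te L, 6 no: L.
Parse left to right (heavy = foot alone; LL = one foot; stranded L unfooted): (ˈpra:.su) (ˈki:.be) (ˈte.no:).
Foot heads: 1, 3, 5.
Primary stress on the rightmost head = syllable 5.
Secondary stress on 1, 3: ˌpra:.su.ˌki:.be.ˈte.no:.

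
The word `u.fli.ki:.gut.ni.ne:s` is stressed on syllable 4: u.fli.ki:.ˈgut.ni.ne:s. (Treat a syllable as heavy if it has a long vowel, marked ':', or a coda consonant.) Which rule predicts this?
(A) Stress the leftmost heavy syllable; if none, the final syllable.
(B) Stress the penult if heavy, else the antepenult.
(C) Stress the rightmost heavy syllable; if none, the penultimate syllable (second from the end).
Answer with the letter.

B

Rule A → syllable 3 (observed: 4).
Rule B → syllable 4 ✓.
Rule C → syllable 6 (observed: 4).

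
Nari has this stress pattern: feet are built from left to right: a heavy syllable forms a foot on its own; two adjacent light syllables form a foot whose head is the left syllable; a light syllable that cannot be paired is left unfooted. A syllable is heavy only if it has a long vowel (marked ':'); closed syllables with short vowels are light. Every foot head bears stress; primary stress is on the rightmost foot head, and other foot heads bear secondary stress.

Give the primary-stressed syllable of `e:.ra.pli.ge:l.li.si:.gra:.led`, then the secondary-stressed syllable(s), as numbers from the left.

Weights: 1 e: H, 2 ra L, 3 pli L, 4 ge:l H, 5 li L, 6 si: H, 7 gra: H, 8 led L.
Parse left to right (heavy = foot alone; LL = one foot; stranded L unfooted): (ˈe:) (ˈra.pli) (ˈge:l) li (ˈsi:) (ˈgra:) led.
Foot heads: 1, 2, 4, 6, 7.
Primary stress on the rightmost head = syllable 7.
Secondary stress on 1, 2, 4, 6: ˌe:.ˌra.pli.ˌge:l.li.ˌsi:.ˈgra:.led.

primary 7, secondary 1, 2, 4, 6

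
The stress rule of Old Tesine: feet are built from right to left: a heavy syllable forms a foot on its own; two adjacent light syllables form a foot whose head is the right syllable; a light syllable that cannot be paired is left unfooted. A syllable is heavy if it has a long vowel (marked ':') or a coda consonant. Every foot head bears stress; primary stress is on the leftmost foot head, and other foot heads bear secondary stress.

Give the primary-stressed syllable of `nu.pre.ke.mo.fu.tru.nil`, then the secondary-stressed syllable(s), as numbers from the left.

primary 2, secondary 4, 6, 7

Weights: 1 nu L, 2 pre L, 3 ke L, 4 mo L, 5 fu L, 6 tru L, 7 nil H.
Parse right to left (heavy = foot alone; LL = one foot; stranded L unfooted): (nu.ˈpre) (ke.ˈmo) (fu.ˈtru) (ˈnil).
Foot heads: 2, 4, 6, 7.
Primary stress on the leftmost head = syllable 2.
Secondary stress on 4, 6, 7: nu.ˈpre.ke.ˌmo.fu.ˌtru.ˌnil.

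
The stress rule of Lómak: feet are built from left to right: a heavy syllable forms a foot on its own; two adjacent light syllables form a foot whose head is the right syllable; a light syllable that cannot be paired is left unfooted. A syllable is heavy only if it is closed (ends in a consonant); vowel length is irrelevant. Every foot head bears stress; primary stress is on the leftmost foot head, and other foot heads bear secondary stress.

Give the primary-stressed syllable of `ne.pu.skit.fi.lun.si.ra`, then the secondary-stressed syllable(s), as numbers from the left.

primary 2, secondary 3, 5, 7

Weights: 1 ne L, 2 pu L, 3 skit H, 4 fi L, 5 lun H, 6 si L, 7 ra L.
Parse left to right (heavy = foot alone; LL = one foot; stranded L unfooted): (ne.ˈpu) (ˈskit) fi (ˈlun) (si.ˈra).
Foot heads: 2, 3, 5, 7.
Primary stress on the leftmost head = syllable 2.
Secondary stress on 3, 5, 7: ne.ˈpu.ˌskit.fi.ˌlun.si.ˌra.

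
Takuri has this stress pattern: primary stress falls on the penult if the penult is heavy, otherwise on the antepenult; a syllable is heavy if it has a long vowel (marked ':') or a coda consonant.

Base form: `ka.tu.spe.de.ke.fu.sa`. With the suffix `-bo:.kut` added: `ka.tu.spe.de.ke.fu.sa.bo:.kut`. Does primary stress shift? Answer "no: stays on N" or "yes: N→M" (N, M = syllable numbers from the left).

Base `ka.tu.spe.de.ke.fu.sa` (7 syllables):
  Weights: 5 ke L, 6 fu L, 7 sa L.
  The penult (syllable 6, fu) is light, so stress falls on the antepenult (syllable 5, ke).
  → primary stress on syllable 5.
Suffixed `ka.tu.spe.de.ke.fu.sa.bo:.kut` (9 syllables):
  Weights: 7 sa L, 8 bo: H, 9 kut H.
  The penult (syllable 8, bo:) is heavy, so it takes stress.
  → primary stress on syllable 8.

yes: 5→8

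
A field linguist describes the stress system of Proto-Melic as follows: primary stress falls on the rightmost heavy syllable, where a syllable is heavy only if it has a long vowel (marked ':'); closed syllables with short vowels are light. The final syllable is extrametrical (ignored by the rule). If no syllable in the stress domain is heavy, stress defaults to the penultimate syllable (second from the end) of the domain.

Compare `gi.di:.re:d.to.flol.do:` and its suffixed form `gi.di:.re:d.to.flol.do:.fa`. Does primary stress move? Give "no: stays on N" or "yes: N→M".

yes: 3→6

Base `gi.di:.re:d.to.flol.do:` (6 syllables):
  The final syllable (6, do:) is extrametrical; the stress domain is syllables 1–5.
  Weights: 1 gi L, 2 di: H, 3 re:d H, 4 to L, 5 flol L.
  Heavy syllables in the domain: 2, 3. The rightmost is syllable 3 (re:d).
  → primary stress on syllable 3.
Suffixed `gi.di:.re:d.to.flol.do:.fa` (7 syllables):
  The final syllable (7, fa) is extrametrical; the stress domain is syllables 1–6.
  Weights: 1 gi L, 2 di: H, 3 re:d H, 4 to L, 5 flol L, 6 do: H.
  Heavy syllables in the domain: 2, 3, 6. The rightmost is syllable 6 (do:).
  → primary stress on syllable 6.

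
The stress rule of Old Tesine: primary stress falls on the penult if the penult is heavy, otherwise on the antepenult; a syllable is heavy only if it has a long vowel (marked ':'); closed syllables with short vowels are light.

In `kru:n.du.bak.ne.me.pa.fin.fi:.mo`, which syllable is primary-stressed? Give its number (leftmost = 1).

8

Weights: 7 fin L, 8 fi: H, 9 mo L.
The penult (syllable 8, fi:) is heavy, so it takes stress.
Primary stress: syllable 8 → kru:n.du.bak.ne.me.pa.fin.ˈfi:.mo.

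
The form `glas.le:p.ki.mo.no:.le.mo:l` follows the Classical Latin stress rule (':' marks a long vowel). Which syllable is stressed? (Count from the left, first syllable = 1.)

5

Classical Latin: stress the penult if heavy (long vowel or closed), else the antepenult.
Weights: 5 no: H, 6 le L, 7 mo:l H.
The penult (syllable 6, le) is light, so stress falls on the antepenult (syllable 5, no:).
Stress on syllable 5: glas.le:p.ki.mo.ˈno:.le.mo:l.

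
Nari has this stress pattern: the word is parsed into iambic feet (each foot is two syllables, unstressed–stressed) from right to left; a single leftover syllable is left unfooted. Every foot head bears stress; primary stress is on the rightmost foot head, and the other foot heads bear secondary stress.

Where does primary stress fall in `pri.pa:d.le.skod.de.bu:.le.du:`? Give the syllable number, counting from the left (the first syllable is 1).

Parse right to left into iambic (σˈσ) feet: (pri.ˈpa:d) (le.ˈskod) (de.ˈbu:) (le.ˈdu:).
Foot heads (stressed positions): 2, 4, 6, 8.
End Rule Rightmost: primary stress on the rightmost head = syllable 8.
Primary stress: syllable 8 → pri.pa:d.le.skod.de.bu:.le.ˈdu:.

8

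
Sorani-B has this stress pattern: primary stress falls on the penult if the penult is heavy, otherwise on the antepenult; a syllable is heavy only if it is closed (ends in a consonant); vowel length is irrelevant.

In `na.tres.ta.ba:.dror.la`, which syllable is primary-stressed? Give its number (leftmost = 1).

5

Weights: 4 ba: L, 5 dror H, 6 la L.
The penult (syllable 5, dror) is heavy, so it takes stress.
Primary stress: syllable 5 → na.tres.ta.ba:.ˈdror.la.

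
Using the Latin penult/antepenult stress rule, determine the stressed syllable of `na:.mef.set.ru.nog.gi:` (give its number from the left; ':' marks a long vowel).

Classical Latin: stress the penult if heavy (long vowel or closed), else the antepenult.
Weights: 4 ru L, 5 nog H, 6 gi: H.
The penult (syllable 5, nog) is heavy, so it takes stress.
Stress on syllable 5: na:.mef.set.ru.ˈnog.gi:.

5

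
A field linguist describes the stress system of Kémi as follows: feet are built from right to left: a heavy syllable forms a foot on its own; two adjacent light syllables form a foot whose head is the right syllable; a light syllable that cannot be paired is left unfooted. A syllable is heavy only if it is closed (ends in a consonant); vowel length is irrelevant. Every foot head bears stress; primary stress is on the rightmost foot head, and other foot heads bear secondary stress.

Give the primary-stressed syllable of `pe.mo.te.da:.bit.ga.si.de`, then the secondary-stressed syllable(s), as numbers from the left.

Weights: 1 pe L, 2 mo L, 3 te L, 4 da: L, 5 bit H, 6 ga L, 7 si L, 8 de L.
Parse right to left (heavy = foot alone; LL = one foot; stranded L unfooted): (pe.ˈmo) (te.ˈda:) (ˈbit) ga (si.ˈde).
Foot heads: 2, 4, 5, 8.
Primary stress on the rightmost head = syllable 8.
Secondary stress on 2, 4, 5: pe.ˌmo.te.ˌda:.ˌbit.ga.si.ˈde.

primary 8, secondary 2, 4, 5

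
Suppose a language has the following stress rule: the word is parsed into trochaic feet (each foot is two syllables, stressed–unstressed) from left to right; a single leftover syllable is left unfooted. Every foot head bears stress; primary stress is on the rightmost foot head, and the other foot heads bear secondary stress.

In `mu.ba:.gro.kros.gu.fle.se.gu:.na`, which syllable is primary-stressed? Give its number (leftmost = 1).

Parse left to right into trochaic (ˈσσ) feet: (ˈmu.ba:) (ˈgro.kros) (ˈgu.fle) (ˈse.gu:) na. Syllable 9 is left unfooted.
Foot heads (stressed positions): 1, 3, 5, 7.
End Rule Rightmost: primary stress on the rightmost head = syllable 7.
Primary stress: syllable 7 → mu.ba:.gro.kros.gu.fle.ˈse.gu:.na.

7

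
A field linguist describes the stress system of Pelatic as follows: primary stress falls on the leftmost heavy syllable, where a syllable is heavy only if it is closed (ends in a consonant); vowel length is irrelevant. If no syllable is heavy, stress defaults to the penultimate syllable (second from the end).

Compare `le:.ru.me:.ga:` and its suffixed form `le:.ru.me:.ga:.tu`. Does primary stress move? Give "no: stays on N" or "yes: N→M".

yes: 3→4

Base `le:.ru.me:.ga:` (4 syllables):
  Weights: 1 le: L, 2 ru L, 3 me: L, 4 ga: L.
  No heavy syllable in the domain; default to the penultimate syllable (second from the end) = syllable 3.
  → primary stress on syllable 3.
Suffixed `le:.ru.me:.ga:.tu` (5 syllables):
  Weights: 1 le: L, 2 ru L, 3 me: L, 4 ga: L, 5 tu L.
  No heavy syllable in the domain; default to the penultimate syllable (second from the end) = syllable 4.
  → primary stress on syllable 4.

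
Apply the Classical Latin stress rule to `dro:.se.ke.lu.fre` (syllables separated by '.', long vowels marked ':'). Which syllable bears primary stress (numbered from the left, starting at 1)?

3

Classical Latin: stress the penult if heavy (long vowel or closed), else the antepenult.
Weights: 3 ke L, 4 lu L, 5 fre L.
The penult (syllable 4, lu) is light, so stress falls on the antepenult (syllable 3, ke).
Stress on syllable 3: dro:.se.ˈke.lu.fre.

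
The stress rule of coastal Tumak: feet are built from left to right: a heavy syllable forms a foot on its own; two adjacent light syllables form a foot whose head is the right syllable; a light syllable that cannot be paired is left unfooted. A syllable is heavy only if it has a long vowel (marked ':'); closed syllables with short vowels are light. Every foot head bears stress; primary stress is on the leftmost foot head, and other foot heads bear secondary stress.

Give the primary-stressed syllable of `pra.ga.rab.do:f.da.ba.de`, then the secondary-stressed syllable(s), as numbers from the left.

Weights: 1 pra L, 2 ga L, 3 rab L, 4 do:f H, 5 da L, 6 ba L, 7 de L.
Parse left to right (heavy = foot alone; LL = one foot; stranded L unfooted): (pra.ˈga) rab (ˈdo:f) (da.ˈba) de.
Foot heads: 2, 4, 6.
Primary stress on the leftmost head = syllable 2.
Secondary stress on 4, 6: pra.ˈga.rab.ˌdo:f.da.ˌba.de.

primary 2, secondary 4, 6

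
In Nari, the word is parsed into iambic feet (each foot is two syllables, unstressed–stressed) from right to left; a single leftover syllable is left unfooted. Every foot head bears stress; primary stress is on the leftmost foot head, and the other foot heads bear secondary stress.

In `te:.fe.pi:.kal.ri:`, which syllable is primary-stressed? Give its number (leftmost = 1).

3

Parse right to left into iambic (σˈσ) feet: te: (fe.ˈpi:) (kal.ˈri:). Syllable 1 is left unfooted.
Foot heads (stressed positions): 3, 5.
End Rule Leftmost: primary stress on the leftmost head = syllable 3.
Primary stress: syllable 3 → te:.fe.ˈpi:.kal.ri:.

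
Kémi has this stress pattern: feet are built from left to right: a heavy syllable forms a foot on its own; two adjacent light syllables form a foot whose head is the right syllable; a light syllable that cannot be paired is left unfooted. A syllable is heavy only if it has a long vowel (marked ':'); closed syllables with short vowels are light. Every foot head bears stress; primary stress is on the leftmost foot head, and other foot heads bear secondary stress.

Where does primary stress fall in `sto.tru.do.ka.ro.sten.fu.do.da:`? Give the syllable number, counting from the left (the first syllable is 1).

2

Weights: 1 sto L, 2 tru L, 3 do L, 4 ka L, 5 ro L, 6 sten L, 7 fu L, 8 do L, 9 da: H.
Parse left to right (heavy = foot alone; LL = one foot; stranded L unfooted): (sto.ˈtru) (do.ˈka) (ro.ˈsten) (fu.ˈdo) (ˈda:).
Foot heads: 2, 4, 6, 8, 9.
Primary stress on the leftmost head = syllable 2.
Primary stress: syllable 2 → sto.ˈtru.do.ka.ro.sten.fu.do.da:.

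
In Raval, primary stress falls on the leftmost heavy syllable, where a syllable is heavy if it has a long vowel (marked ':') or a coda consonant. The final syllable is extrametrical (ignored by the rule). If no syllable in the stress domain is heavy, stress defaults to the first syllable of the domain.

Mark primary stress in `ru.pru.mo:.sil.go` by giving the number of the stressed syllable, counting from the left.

The final syllable (5, go) is extrametrical; the stress domain is syllables 1–4.
Weights: 1 ru L, 2 pru L, 3 mo: H, 4 sil H.
Heavy syllables in the domain: 3, 4. The leftmost is syllable 3 (mo:).
Primary stress: syllable 3 → ru.pru.ˈmo:.sil.go.

3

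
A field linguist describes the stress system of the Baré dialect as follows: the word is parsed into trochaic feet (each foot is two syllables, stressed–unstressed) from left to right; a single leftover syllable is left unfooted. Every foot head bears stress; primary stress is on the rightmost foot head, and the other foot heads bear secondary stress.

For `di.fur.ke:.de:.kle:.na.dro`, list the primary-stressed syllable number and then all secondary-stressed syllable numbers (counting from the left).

Parse left to right into trochaic (ˈσσ) feet: (ˈdi.fur) (ˈke:.de:) (ˈkle:.na) dro. Syllable 7 is left unfooted.
Foot heads (stressed positions): 1, 3, 5.
End Rule Rightmost: primary stress on the rightmost head = syllable 5.
Secondary stress on 1, 3: ˌdi.fur.ˌke:.de:.ˈkle:.na.dro.

primary 5, secondary 1, 3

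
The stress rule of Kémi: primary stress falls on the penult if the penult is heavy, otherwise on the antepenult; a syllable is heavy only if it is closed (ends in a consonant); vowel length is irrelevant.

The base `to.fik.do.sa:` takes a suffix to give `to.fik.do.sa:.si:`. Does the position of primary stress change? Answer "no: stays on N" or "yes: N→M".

Base `to.fik.do.sa:` (4 syllables):
  Weights: 2 fik H, 3 do L, 4 sa: L.
  The penult (syllable 3, do) is light, so stress falls on the antepenult (syllable 2, fik).
  → primary stress on syllable 2.
Suffixed `to.fik.do.sa:.si:` (5 syllables):
  Weights: 3 do L, 4 sa: L, 5 si: L.
  The penult (syllable 4, sa:) is light, so stress falls on the antepenult (syllable 3, do).
  → primary stress on syllable 3.

yes: 2→3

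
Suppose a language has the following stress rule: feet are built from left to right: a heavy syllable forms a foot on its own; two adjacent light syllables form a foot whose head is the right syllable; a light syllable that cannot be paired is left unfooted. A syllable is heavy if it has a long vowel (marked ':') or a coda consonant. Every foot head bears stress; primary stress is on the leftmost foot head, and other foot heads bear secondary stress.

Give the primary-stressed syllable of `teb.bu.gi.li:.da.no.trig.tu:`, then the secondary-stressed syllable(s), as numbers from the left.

primary 1, secondary 3, 4, 6, 7, 8

Weights: 1 teb H, 2 bu L, 3 gi L, 4 li: H, 5 da L, 6 no L, 7 trig H, 8 tu: H.
Parse left to right (heavy = foot alone; LL = one foot; stranded L unfooted): (ˈteb) (bu.ˈgi) (ˈli:) (da.ˈno) (ˈtrig) (ˈtu:).
Foot heads: 1, 3, 4, 6, 7, 8.
Primary stress on the leftmost head = syllable 1.
Secondary stress on 3, 4, 6, 7, 8: ˈteb.bu.ˌgi.ˌli:.da.ˌno.ˌtrig.ˌtu:.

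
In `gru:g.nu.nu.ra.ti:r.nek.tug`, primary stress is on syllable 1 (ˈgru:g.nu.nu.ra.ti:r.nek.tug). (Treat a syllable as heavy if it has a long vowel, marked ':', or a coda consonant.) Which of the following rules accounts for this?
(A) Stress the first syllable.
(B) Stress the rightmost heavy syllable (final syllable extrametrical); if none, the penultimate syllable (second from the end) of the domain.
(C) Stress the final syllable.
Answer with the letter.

Rule A → syllable 1 ✓.
Rule B → syllable 6 (observed: 1).
Rule C → syllable 7 (observed: 1).

A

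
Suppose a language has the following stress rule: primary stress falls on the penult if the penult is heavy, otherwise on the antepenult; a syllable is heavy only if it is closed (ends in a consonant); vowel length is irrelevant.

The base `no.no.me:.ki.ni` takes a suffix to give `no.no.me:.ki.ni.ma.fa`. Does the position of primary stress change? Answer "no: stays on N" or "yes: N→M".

yes: 3→5

Base `no.no.me:.ki.ni` (5 syllables):
  Weights: 3 me: L, 4 ki L, 5 ni L.
  The penult (syllable 4, ki) is light, so stress falls on the antepenult (syllable 3, me:).
  → primary stress on syllable 3.
Suffixed `no.no.me:.ki.ni.ma.fa` (7 syllables):
  Weights: 5 ni L, 6 ma L, 7 fa L.
  The penult (syllable 6, ma) is light, so stress falls on the antepenult (syllable 5, ni).
  → primary stress on syllable 5.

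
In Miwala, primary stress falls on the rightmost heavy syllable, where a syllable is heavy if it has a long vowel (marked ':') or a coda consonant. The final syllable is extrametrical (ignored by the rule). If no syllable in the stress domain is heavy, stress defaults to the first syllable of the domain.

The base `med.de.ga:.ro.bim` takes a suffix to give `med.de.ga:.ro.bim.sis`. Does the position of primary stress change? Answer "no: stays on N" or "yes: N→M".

Base `med.de.ga:.ro.bim` (5 syllables):
  The final syllable (5, bim) is extrametrical; the stress domain is syllables 1–4.
  Weights: 1 med H, 2 de L, 3 ga: H, 4 ro L.
  Heavy syllables in the domain: 1, 3. The rightmost is syllable 3 (ga:).
  → primary stress on syllable 3.
Suffixed `med.de.ga:.ro.bim.sis` (6 syllables):
  The final syllable (6, sis) is extrametrical; the stress domain is syllables 1–5.
  Weights: 1 med H, 2 de L, 3 ga: H, 4 ro L, 5 bim H.
  Heavy syllables in the domain: 1, 3, 5. The rightmost is syllable 5 (bim).
  → primary stress on syllable 5.

yes: 3→5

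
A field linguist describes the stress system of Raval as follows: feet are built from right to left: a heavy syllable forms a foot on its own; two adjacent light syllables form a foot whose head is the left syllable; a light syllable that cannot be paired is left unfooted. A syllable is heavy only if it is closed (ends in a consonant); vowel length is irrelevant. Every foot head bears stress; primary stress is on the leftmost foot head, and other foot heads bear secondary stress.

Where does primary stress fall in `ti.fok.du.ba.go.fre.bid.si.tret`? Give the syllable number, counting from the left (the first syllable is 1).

2

Weights: 1 ti L, 2 fok H, 3 du L, 4 ba L, 5 go L, 6 fre L, 7 bid H, 8 si L, 9 tret H.
Parse right to left (heavy = foot alone; LL = one foot; stranded L unfooted): ti (ˈfok) (ˈdu.ba) (ˈgo.fre) (ˈbid) si (ˈtret).
Foot heads: 2, 3, 5, 7, 9.
Primary stress on the leftmost head = syllable 2.
Primary stress: syllable 2 → ti.ˈfok.du.ba.go.fre.bid.si.tret.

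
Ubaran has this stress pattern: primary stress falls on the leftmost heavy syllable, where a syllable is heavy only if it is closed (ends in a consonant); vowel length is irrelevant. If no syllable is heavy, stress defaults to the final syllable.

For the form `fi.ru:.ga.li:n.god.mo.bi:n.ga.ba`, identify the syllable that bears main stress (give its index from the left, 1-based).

Weights: 1 fi L, 2 ru: L, 3 ga L, 4 li:n H, 5 god H, 6 mo L, 7 bi:n H, 8 ga L, 9 ba L.
Heavy syllables in the domain: 4, 5, 7. The leftmost is syllable 4 (li:n).
Primary stress: syllable 4 → fi.ru:.ga.ˈli:n.god.mo.bi:n.ga.ba.

4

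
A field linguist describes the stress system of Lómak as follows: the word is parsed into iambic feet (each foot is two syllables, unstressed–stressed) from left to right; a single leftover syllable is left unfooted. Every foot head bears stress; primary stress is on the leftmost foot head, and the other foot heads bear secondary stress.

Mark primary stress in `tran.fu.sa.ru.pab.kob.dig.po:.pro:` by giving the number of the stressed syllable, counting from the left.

Parse left to right into iambic (σˈσ) feet: (tran.ˈfu) (sa.ˈru) (pab.ˈkob) (dig.ˈpo:) pro:. Syllable 9 is left unfooted.
Foot heads (stressed positions): 2, 4, 6, 8.
End Rule Leftmost: primary stress on the leftmost head = syllable 2.
Primary stress: syllable 2 → tran.ˈfu.sa.ru.pab.kob.dig.po:.pro:.

2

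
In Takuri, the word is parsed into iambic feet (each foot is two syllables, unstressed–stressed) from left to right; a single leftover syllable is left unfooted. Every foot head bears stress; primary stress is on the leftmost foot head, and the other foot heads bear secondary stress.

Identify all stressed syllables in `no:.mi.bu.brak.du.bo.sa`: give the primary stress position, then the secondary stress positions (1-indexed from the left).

primary 2, secondary 4, 6

Parse left to right into iambic (σˈσ) feet: (no:.ˈmi) (bu.ˈbrak) (du.ˈbo) sa. Syllable 7 is left unfooted.
Foot heads (stressed positions): 2, 4, 6.
End Rule Leftmost: primary stress on the leftmost head = syllable 2.
Secondary stress on 4, 6: no:.ˈmi.bu.ˌbrak.du.ˌbo.sa.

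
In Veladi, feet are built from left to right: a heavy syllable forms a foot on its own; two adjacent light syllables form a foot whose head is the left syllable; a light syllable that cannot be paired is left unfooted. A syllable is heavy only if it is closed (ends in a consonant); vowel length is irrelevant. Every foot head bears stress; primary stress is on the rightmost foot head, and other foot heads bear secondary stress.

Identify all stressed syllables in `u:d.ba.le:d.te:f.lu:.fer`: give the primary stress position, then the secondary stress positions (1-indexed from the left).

primary 6, secondary 1, 3, 4

Weights: 1 u:d H, 2 ba L, 3 le:d H, 4 te:f H, 5 lu: L, 6 fer H.
Parse left to right (heavy = foot alone; LL = one foot; stranded L unfooted): (ˈu:d) ba (ˈle:d) (ˈte:f) lu: (ˈfer).
Foot heads: 1, 3, 4, 6.
Primary stress on the rightmost head = syllable 6.
Secondary stress on 1, 3, 4: ˌu:d.ba.ˌle:d.ˌte:f.lu:.ˈfer.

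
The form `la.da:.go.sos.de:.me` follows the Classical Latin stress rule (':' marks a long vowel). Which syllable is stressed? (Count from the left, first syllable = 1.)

Classical Latin: stress the penult if heavy (long vowel or closed), else the antepenult.
Weights: 4 sos H, 5 de: H, 6 me L.
The penult (syllable 5, de:) is heavy, so it takes stress.
Stress on syllable 5: la.da:.go.sos.ˈde:.me.

5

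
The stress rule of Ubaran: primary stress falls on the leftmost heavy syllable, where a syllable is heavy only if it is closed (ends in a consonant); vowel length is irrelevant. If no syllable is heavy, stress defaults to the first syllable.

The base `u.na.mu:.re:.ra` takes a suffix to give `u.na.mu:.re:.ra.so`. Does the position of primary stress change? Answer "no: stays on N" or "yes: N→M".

no: stays on 1

Base `u.na.mu:.re:.ra` (5 syllables):
  Weights: 1 u L, 2 na L, 3 mu: L, 4 re: L, 5 ra L.
  No heavy syllable in the domain; default to the first syllable = syllable 1.
  → primary stress on syllable 1.
Suffixed `u.na.mu:.re:.ra.so` (6 syllables):
  Weights: 1 u L, 2 na L, 3 mu: L, 4 re: L, 5 ra L, 6 so L.
  No heavy syllable in the domain; default to the first syllable = syllable 1.
  → primary stress on syllable 1.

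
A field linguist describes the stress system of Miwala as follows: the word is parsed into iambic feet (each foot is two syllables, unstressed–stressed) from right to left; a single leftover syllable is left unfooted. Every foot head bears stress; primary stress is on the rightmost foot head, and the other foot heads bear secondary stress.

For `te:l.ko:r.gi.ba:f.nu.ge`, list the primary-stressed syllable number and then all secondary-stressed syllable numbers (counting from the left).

Parse right to left into iambic (σˈσ) feet: (te:l.ˈko:r) (gi.ˈba:f) (nu.ˈge).
Foot heads (stressed positions): 2, 4, 6.
End Rule Rightmost: primary stress on the rightmost head = syllable 6.
Secondary stress on 2, 4: te:l.ˌko:r.gi.ˌba:f.nu.ˈge.

primary 6, secondary 2, 4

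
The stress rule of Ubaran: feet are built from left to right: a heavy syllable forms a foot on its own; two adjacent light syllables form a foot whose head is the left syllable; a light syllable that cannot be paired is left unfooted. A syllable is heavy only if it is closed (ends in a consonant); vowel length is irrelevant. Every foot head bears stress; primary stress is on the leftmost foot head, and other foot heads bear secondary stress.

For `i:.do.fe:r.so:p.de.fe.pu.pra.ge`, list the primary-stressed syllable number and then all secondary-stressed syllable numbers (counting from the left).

primary 1, secondary 3, 4, 5, 7

Weights: 1 i: L, 2 do L, 3 fe:r H, 4 so:p H, 5 de L, 6 fe L, 7 pu L, 8 pra L, 9 ge L.
Parse left to right (heavy = foot alone; LL = one foot; stranded L unfooted): (ˈi:.do) (ˈfe:r) (ˈso:p) (ˈde.fe) (ˈpu.pra) ge.
Foot heads: 1, 3, 4, 5, 7.
Primary stress on the leftmost head = syllable 1.
Secondary stress on 3, 4, 5, 7: ˈi:.do.ˌfe:r.ˌso:p.ˌde.fe.ˌpu.pra.ge.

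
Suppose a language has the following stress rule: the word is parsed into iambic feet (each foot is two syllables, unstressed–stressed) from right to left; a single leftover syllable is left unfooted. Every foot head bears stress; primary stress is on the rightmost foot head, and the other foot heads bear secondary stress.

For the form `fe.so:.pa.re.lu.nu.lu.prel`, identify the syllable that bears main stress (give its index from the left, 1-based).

8

Parse right to left into iambic (σˈσ) feet: (fe.ˈso:) (pa.ˈre) (lu.ˈnu) (lu.ˈprel).
Foot heads (stressed positions): 2, 4, 6, 8.
End Rule Rightmost: primary stress on the rightmost head = syllable 8.
Primary stress: syllable 8 → fe.so:.pa.re.lu.nu.lu.ˈprel.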